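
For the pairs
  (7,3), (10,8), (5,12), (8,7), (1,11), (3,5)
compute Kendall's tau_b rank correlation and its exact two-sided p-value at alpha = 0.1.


Step 1: Enumerate the 15 unordered pairs (i,j) with i<j and classify each by sign(x_j-x_i) * sign(y_j-y_i).
  (1,2):dx=+3,dy=+5->C; (1,3):dx=-2,dy=+9->D; (1,4):dx=+1,dy=+4->C; (1,5):dx=-6,dy=+8->D
  (1,6):dx=-4,dy=+2->D; (2,3):dx=-5,dy=+4->D; (2,4):dx=-2,dy=-1->C; (2,5):dx=-9,dy=+3->D
  (2,6):dx=-7,dy=-3->C; (3,4):dx=+3,dy=-5->D; (3,5):dx=-4,dy=-1->C; (3,6):dx=-2,dy=-7->C
  (4,5):dx=-7,dy=+4->D; (4,6):dx=-5,dy=-2->C; (5,6):dx=+2,dy=-6->D
Step 2: C = 7, D = 8, total pairs = 15.
Step 3: tau = (C - D)/(n(n-1)/2) = (7 - 8)/15 = -0.066667.
Step 4: Exact two-sided p-value (enumerate n! = 720 permutations of y under H0): p = 1.000000.
Step 5: alpha = 0.1. fail to reject H0.

tau_b = -0.0667 (C=7, D=8), p = 1.000000, fail to reject H0.


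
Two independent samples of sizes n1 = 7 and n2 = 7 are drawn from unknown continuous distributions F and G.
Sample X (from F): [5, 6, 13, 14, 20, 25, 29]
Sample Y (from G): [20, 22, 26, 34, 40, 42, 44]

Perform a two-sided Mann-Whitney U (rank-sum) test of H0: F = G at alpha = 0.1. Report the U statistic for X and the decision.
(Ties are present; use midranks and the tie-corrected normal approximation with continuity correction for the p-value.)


Step 1: Combine and sort all 14 observations; assign midranks.
sorted (value, group): (5,X), (6,X), (13,X), (14,X), (20,X), (20,Y), (22,Y), (25,X), (26,Y), (29,X), (34,Y), (40,Y), (42,Y), (44,Y)
ranks: 5->1, 6->2, 13->3, 14->4, 20->5.5, 20->5.5, 22->7, 25->8, 26->9, 29->10, 34->11, 40->12, 42->13, 44->14
Step 2: Rank sum for X: R1 = 1 + 2 + 3 + 4 + 5.5 + 8 + 10 = 33.5.
Step 3: U_X = R1 - n1(n1+1)/2 = 33.5 - 7*8/2 = 33.5 - 28 = 5.5.
       U_Y = n1*n2 - U_X = 49 - 5.5 = 43.5.
Step 4: Ties are present, so use the tie-corrected normal approximation (with continuity correction) for the p-value.
Step 5: p-value = 0.017960; compare to alpha = 0.1. reject H0.

U_X = 5.5, p = 0.017960, reject H0 at alpha = 0.1.


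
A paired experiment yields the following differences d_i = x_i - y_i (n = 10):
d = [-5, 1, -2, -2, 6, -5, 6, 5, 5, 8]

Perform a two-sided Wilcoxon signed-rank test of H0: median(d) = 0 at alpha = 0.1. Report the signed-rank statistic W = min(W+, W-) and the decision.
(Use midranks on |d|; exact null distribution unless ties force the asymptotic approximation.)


Step 1: Drop any zero differences (none here) and take |d_i|.
|d| = [5, 1, 2, 2, 6, 5, 6, 5, 5, 8]
Step 2: Midrank |d_i| (ties get averaged ranks).
ranks: |5|->5.5, |1|->1, |2|->2.5, |2|->2.5, |6|->8.5, |5|->5.5, |6|->8.5, |5|->5.5, |5|->5.5, |8|->10
Step 3: Attach original signs; sum ranks with positive sign and with negative sign.
W+ = 1 + 8.5 + 8.5 + 5.5 + 5.5 + 10 = 39
W- = 5.5 + 2.5 + 2.5 + 5.5 = 16
(Check: W+ + W- = 55 should equal n(n+1)/2 = 55.)
Step 4: Test statistic W = min(W+, W-) = 16.
Step 5: Ties in |d|, so use the tie-corrected normal approximation.
        E[W] = n(n+1)/4 = 10*11/4 = 27.5.
        Tie groups: |d|=2 (t=2), |d|=5 (t=4), |d|=6 (t=2); sum(t^3 - t) = 72.
        Var[W] = n(n+1)(2n+1)/24 - sum(t^3-t)/48 = 2310/24 - 72/48 = 94.75.
        z = (W - E[W]) / sqrt(Var[W]) = (16 - 27.5) / 9.7340 = -1.1814.
        Two-sided p = 2*Phi(z) = 0.237432.
Step 6: alpha = 0.1. fail to reject H0.

W+ = 39, W- = 16, W = min = 16, p = 0.237432, fail to reject H0.


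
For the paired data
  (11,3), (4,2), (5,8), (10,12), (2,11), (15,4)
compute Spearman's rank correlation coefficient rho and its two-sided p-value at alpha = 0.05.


Step 1: Rank x and y separately (midranks; no ties here).
rank(x): 11->5, 4->2, 5->3, 10->4, 2->1, 15->6
rank(y): 3->2, 2->1, 8->4, 12->6, 11->5, 4->3
Step 2: d_i = R_x(i) - R_y(i); compute d_i^2.
  (5-2)^2=9, (2-1)^2=1, (3-4)^2=1, (4-6)^2=4, (1-5)^2=16, (6-3)^2=9
sum(d^2) = 40.
Step 3: rho = 1 - 6*40 / (6*(6^2 - 1)) = 1 - 240/210 = -0.142857.
Step 4: Under H0, t = rho * sqrt((n-2)/(1-rho^2)) = -0.2887 ~ t(4).
Step 5: Two-sided p-value from the t-distribution with 4 df = 0.787172.
Step 6: alpha = 0.05. fail to reject H0.

rho = -0.1429, p = 0.787172, fail to reject H0 at alpha = 0.05.


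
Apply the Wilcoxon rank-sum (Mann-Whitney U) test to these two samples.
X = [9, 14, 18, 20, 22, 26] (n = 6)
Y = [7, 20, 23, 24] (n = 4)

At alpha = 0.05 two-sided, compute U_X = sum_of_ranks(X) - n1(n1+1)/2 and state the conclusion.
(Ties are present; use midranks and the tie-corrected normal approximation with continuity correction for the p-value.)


Step 1: Combine and sort all 10 observations; assign midranks.
sorted (value, group): (7,Y), (9,X), (14,X), (18,X), (20,X), (20,Y), (22,X), (23,Y), (24,Y), (26,X)
ranks: 7->1, 9->2, 14->3, 18->4, 20->5.5, 20->5.5, 22->7, 23->8, 24->9, 26->10
Step 2: Rank sum for X: R1 = 2 + 3 + 4 + 5.5 + 7 + 10 = 31.5.
Step 3: U_X = R1 - n1(n1+1)/2 = 31.5 - 6*7/2 = 31.5 - 21 = 10.5.
       U_Y = n1*n2 - U_X = 24 - 10.5 = 13.5.
Step 4: Ties are present, so use the tie-corrected normal approximation (with continuity correction) for the p-value.
Step 5: p-value = 0.830664; compare to alpha = 0.05. fail to reject H0.

U_X = 10.5, p = 0.830664, fail to reject H0 at alpha = 0.05.


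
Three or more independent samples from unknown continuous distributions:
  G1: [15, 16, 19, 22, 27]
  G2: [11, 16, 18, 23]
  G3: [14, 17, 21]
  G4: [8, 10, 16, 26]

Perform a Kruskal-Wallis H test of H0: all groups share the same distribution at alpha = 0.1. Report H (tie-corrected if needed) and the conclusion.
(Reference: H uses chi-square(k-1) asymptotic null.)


Step 1: Combine all N = 16 observations and assign midranks.
sorted (value, group, rank): (8,G4,1), (10,G4,2), (11,G2,3), (14,G3,4), (15,G1,5), (16,G1,7), (16,G2,7), (16,G4,7), (17,G3,9), (18,G2,10), (19,G1,11), (21,G3,12), (22,G1,13), (23,G2,14), (26,G4,15), (27,G1,16)
Step 2: Sum ranks within each group.
R_1 = 52 (n_1 = 5)
R_2 = 34 (n_2 = 4)
R_3 = 25 (n_3 = 3)
R_4 = 25 (n_4 = 4)
Step 3: H = 12/(N(N+1)) * sum(R_i^2/n_i) - 3(N+1)
     = 12/(16*17) * (52^2/5 + 34^2/4 + 25^2/3 + 25^2/4) - 3*17
     = 0.044118 * 1194.38 - 51
     = 1.693382.
Step 4: Ties present; correction factor C = 1 - 24/(16^3 - 16) = 0.994118. Corrected H = 1.693382 / 0.994118 = 1.703402.
Step 5: Under H0, H ~ chi^2(3); p-value = 0.636178.
Step 6: alpha = 0.1. fail to reject H0.

H = 1.7034, df = 3, p = 0.636178, fail to reject H0.


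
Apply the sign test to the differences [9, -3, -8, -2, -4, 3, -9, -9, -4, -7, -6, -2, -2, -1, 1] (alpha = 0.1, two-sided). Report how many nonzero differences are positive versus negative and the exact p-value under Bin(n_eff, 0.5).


Step 1: Discard zero differences. Original n = 15; n_eff = number of nonzero differences = 15.
Nonzero differences (with sign): +9, -3, -8, -2, -4, +3, -9, -9, -4, -7, -6, -2, -2, -1, +1
Step 2: Count signs: positive = 3, negative = 12.
Step 3: Under H0: P(positive) = 0.5, so the number of positives S ~ Bin(15, 0.5).
Step 4: Two-sided exact p-value = sum of Bin(15,0.5) probabilities at or below the observed probability = 0.035156.
Step 5: alpha = 0.1. reject H0.

n_eff = 15, pos = 3, neg = 12, p = 0.035156, reject H0.


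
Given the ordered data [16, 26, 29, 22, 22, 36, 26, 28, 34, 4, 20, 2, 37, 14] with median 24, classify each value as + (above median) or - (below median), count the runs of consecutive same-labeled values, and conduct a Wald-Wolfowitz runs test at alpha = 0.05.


Step 1: Compute median = 24; label A = above, B = below.
Labels in order: BAABBAAAABBBAB  (n_A = 7, n_B = 7)
Step 2: Count runs R = 7.
Step 3: Under H0 (random ordering), E[R] = 2*n_A*n_B/(n_A+n_B) + 1 = 2*7*7/14 + 1 = 8.0000.
        Var[R] = 2*n_A*n_B*(2*n_A*n_B - n_A - n_B) / ((n_A+n_B)^2 * (n_A+n_B-1)) = 8232/2548 = 3.2308.
        SD[R] = 1.7974.
Step 4: Continuity-corrected z = (R + 0.5 - E[R]) / SD[R] = (7 + 0.5 - 8.0000) / 1.7974 = -0.2782.
Step 5: Two-sided p-value via normal approximation = 2*(1 - Phi(|z|)) = 0.780879.
Step 6: alpha = 0.05. fail to reject H0.

R = 7, z = -0.2782, p = 0.780879, fail to reject H0.


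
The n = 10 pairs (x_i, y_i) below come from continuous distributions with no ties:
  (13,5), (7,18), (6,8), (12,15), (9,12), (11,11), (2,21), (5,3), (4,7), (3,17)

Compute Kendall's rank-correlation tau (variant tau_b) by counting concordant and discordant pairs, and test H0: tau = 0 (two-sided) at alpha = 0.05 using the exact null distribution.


Step 1: Enumerate the 45 unordered pairs (i,j) with i<j and classify each by sign(x_j-x_i) * sign(y_j-y_i).
  (1,2):dx=-6,dy=+13->D; (1,3):dx=-7,dy=+3->D; (1,4):dx=-1,dy=+10->D; (1,5):dx=-4,dy=+7->D
  (1,6):dx=-2,dy=+6->D; (1,7):dx=-11,dy=+16->D; (1,8):dx=-8,dy=-2->C; (1,9):dx=-9,dy=+2->D
  (1,10):dx=-10,dy=+12->D; (2,3):dx=-1,dy=-10->C; (2,4):dx=+5,dy=-3->D; (2,5):dx=+2,dy=-6->D
  (2,6):dx=+4,dy=-7->D; (2,7):dx=-5,dy=+3->D; (2,8):dx=-2,dy=-15->C; (2,9):dx=-3,dy=-11->C
  (2,10):dx=-4,dy=-1->C; (3,4):dx=+6,dy=+7->C; (3,5):dx=+3,dy=+4->C; (3,6):dx=+5,dy=+3->C
  (3,7):dx=-4,dy=+13->D; (3,8):dx=-1,dy=-5->C; (3,9):dx=-2,dy=-1->C; (3,10):dx=-3,dy=+9->D
  (4,5):dx=-3,dy=-3->C; (4,6):dx=-1,dy=-4->C; (4,7):dx=-10,dy=+6->D; (4,8):dx=-7,dy=-12->C
  (4,9):dx=-8,dy=-8->C; (4,10):dx=-9,dy=+2->D; (5,6):dx=+2,dy=-1->D; (5,7):dx=-7,dy=+9->D
  (5,8):dx=-4,dy=-9->C; (5,9):dx=-5,dy=-5->C; (5,10):dx=-6,dy=+5->D; (6,7):dx=-9,dy=+10->D
  (6,8):dx=-6,dy=-8->C; (6,9):dx=-7,dy=-4->C; (6,10):dx=-8,dy=+6->D; (7,8):dx=+3,dy=-18->D
  (7,9):dx=+2,dy=-14->D; (7,10):dx=+1,dy=-4->D; (8,9):dx=-1,dy=+4->D; (8,10):dx=-2,dy=+14->D
  (9,10):dx=-1,dy=+10->D
Step 2: C = 18, D = 27, total pairs = 45.
Step 3: tau = (C - D)/(n(n-1)/2) = (18 - 27)/45 = -0.200000.
Step 4: Exact two-sided p-value (enumerate n! = 3628800 permutations of y under H0): p = 0.484313.
Step 5: alpha = 0.05. fail to reject H0.

tau_b = -0.2000 (C=18, D=27), p = 0.484313, fail to reject H0.


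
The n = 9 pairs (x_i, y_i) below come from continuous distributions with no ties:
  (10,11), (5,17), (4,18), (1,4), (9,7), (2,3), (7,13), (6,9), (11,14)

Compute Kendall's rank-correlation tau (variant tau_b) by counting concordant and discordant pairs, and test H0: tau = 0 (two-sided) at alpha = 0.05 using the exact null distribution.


Step 1: Enumerate the 36 unordered pairs (i,j) with i<j and classify each by sign(x_j-x_i) * sign(y_j-y_i).
  (1,2):dx=-5,dy=+6->D; (1,3):dx=-6,dy=+7->D; (1,4):dx=-9,dy=-7->C; (1,5):dx=-1,dy=-4->C
  (1,6):dx=-8,dy=-8->C; (1,7):dx=-3,dy=+2->D; (1,8):dx=-4,dy=-2->C; (1,9):dx=+1,dy=+3->C
  (2,3):dx=-1,dy=+1->D; (2,4):dx=-4,dy=-13->C; (2,5):dx=+4,dy=-10->D; (2,6):dx=-3,dy=-14->C
  (2,7):dx=+2,dy=-4->D; (2,8):dx=+1,dy=-8->D; (2,9):dx=+6,dy=-3->D; (3,4):dx=-3,dy=-14->C
  (3,5):dx=+5,dy=-11->D; (3,6):dx=-2,dy=-15->C; (3,7):dx=+3,dy=-5->D; (3,8):dx=+2,dy=-9->D
  (3,9):dx=+7,dy=-4->D; (4,5):dx=+8,dy=+3->C; (4,6):dx=+1,dy=-1->D; (4,7):dx=+6,dy=+9->C
  (4,8):dx=+5,dy=+5->C; (4,9):dx=+10,dy=+10->C; (5,6):dx=-7,dy=-4->C; (5,7):dx=-2,dy=+6->D
  (5,8):dx=-3,dy=+2->D; (5,9):dx=+2,dy=+7->C; (6,7):dx=+5,dy=+10->C; (6,8):dx=+4,dy=+6->C
  (6,9):dx=+9,dy=+11->C; (7,8):dx=-1,dy=-4->C; (7,9):dx=+4,dy=+1->C; (8,9):dx=+5,dy=+5->C
Step 2: C = 21, D = 15, total pairs = 36.
Step 3: tau = (C - D)/(n(n-1)/2) = (21 - 15)/36 = 0.166667.
Step 4: Exact two-sided p-value (enumerate n! = 362880 permutations of y under H0): p = 0.612202.
Step 5: alpha = 0.05. fail to reject H0.

tau_b = 0.1667 (C=21, D=15), p = 0.612202, fail to reject H0.


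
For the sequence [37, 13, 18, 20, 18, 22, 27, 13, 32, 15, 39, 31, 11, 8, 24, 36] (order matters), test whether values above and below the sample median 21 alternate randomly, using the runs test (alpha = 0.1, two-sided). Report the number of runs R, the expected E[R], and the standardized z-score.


Step 1: Compute median = 21; label A = above, B = below.
Labels in order: ABBBBAABABAABBAA  (n_A = 8, n_B = 8)
Step 2: Count runs R = 9.
Step 3: Under H0 (random ordering), E[R] = 2*n_A*n_B/(n_A+n_B) + 1 = 2*8*8/16 + 1 = 9.0000.
        Var[R] = 2*n_A*n_B*(2*n_A*n_B - n_A - n_B) / ((n_A+n_B)^2 * (n_A+n_B-1)) = 14336/3840 = 3.7333.
        SD[R] = 1.9322.
Step 4: R = E[R], so z = 0 with no continuity correction.
Step 5: Two-sided p-value via normal approximation = 2*(1 - Phi(|z|)) = 1.000000.
Step 6: alpha = 0.1. fail to reject H0.

R = 9, z = 0.0000, p = 1.000000, fail to reject H0.


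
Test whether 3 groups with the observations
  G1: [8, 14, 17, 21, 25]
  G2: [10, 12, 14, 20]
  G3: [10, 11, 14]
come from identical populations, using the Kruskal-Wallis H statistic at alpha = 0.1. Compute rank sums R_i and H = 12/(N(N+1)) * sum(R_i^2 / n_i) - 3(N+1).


Step 1: Combine all N = 12 observations and assign midranks.
sorted (value, group, rank): (8,G1,1), (10,G2,2.5), (10,G3,2.5), (11,G3,4), (12,G2,5), (14,G1,7), (14,G2,7), (14,G3,7), (17,G1,9), (20,G2,10), (21,G1,11), (25,G1,12)
Step 2: Sum ranks within each group.
R_1 = 40 (n_1 = 5)
R_2 = 24.5 (n_2 = 4)
R_3 = 13.5 (n_3 = 3)
Step 3: H = 12/(N(N+1)) * sum(R_i^2/n_i) - 3(N+1)
     = 12/(12*13) * (40^2/5 + 24.5^2/4 + 13.5^2/3) - 3*13
     = 0.076923 * 530.812 - 39
     = 1.831731.
Step 4: Ties present; correction factor C = 1 - 30/(12^3 - 12) = 0.982517. Corrected H = 1.831731 / 0.982517 = 1.864324.
Step 5: Under H0, H ~ chi^2(2); p-value = 0.393702.
Step 6: alpha = 0.1. fail to reject H0.

H = 1.8643, df = 2, p = 0.393702, fail to reject H0.


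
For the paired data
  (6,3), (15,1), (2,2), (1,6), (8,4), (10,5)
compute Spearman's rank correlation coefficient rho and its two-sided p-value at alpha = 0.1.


Step 1: Rank x and y separately (midranks; no ties here).
rank(x): 6->3, 15->6, 2->2, 1->1, 8->4, 10->5
rank(y): 3->3, 1->1, 2->2, 6->6, 4->4, 5->5
Step 2: d_i = R_x(i) - R_y(i); compute d_i^2.
  (3-3)^2=0, (6-1)^2=25, (2-2)^2=0, (1-6)^2=25, (4-4)^2=0, (5-5)^2=0
sum(d^2) = 50.
Step 3: rho = 1 - 6*50 / (6*(6^2 - 1)) = 1 - 300/210 = -0.428571.
Step 4: Under H0, t = rho * sqrt((n-2)/(1-rho^2)) = -0.9487 ~ t(4).
Step 5: Two-sided p-value from the t-distribution with 4 df = 0.396501.
Step 6: alpha = 0.1. fail to reject H0.

rho = -0.4286, p = 0.396501, fail to reject H0 at alpha = 0.1.


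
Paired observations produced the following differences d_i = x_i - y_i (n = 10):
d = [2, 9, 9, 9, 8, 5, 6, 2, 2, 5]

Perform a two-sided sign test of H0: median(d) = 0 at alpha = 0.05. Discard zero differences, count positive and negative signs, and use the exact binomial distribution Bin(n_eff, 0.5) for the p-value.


Step 1: Discard zero differences. Original n = 10; n_eff = number of nonzero differences = 10.
Nonzero differences (with sign): +2, +9, +9, +9, +8, +5, +6, +2, +2, +5
Step 2: Count signs: positive = 10, negative = 0.
Step 3: Under H0: P(positive) = 0.5, so the number of positives S ~ Bin(10, 0.5).
Step 4: Two-sided exact p-value = sum of Bin(10,0.5) probabilities at or below the observed probability = 0.001953.
Step 5: alpha = 0.05. reject H0.

n_eff = 10, pos = 10, neg = 0, p = 0.001953, reject H0.


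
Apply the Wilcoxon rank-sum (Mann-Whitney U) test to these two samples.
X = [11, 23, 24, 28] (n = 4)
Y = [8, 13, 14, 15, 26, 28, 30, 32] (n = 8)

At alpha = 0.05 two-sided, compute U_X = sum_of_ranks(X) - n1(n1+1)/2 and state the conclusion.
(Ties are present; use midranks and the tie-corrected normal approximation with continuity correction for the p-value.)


Step 1: Combine and sort all 12 observations; assign midranks.
sorted (value, group): (8,Y), (11,X), (13,Y), (14,Y), (15,Y), (23,X), (24,X), (26,Y), (28,X), (28,Y), (30,Y), (32,Y)
ranks: 8->1, 11->2, 13->3, 14->4, 15->5, 23->6, 24->7, 26->8, 28->9.5, 28->9.5, 30->11, 32->12
Step 2: Rank sum for X: R1 = 2 + 6 + 7 + 9.5 = 24.5.
Step 3: U_X = R1 - n1(n1+1)/2 = 24.5 - 4*5/2 = 24.5 - 10 = 14.5.
       U_Y = n1*n2 - U_X = 32 - 14.5 = 17.5.
Step 4: Ties are present, so use the tie-corrected normal approximation (with continuity correction) for the p-value.
Step 5: p-value = 0.864901; compare to alpha = 0.05. fail to reject H0.

U_X = 14.5, p = 0.864901, fail to reject H0 at alpha = 0.05.


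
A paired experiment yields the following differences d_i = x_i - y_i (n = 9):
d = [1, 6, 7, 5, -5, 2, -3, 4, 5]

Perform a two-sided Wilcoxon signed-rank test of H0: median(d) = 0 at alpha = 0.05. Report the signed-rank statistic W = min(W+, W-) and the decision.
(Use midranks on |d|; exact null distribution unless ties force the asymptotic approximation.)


Step 1: Drop any zero differences (none here) and take |d_i|.
|d| = [1, 6, 7, 5, 5, 2, 3, 4, 5]
Step 2: Midrank |d_i| (ties get averaged ranks).
ranks: |1|->1, |6|->8, |7|->9, |5|->6, |5|->6, |2|->2, |3|->3, |4|->4, |5|->6
Step 3: Attach original signs; sum ranks with positive sign and with negative sign.
W+ = 1 + 8 + 9 + 6 + 2 + 4 + 6 = 36
W- = 6 + 3 = 9
(Check: W+ + W- = 45 should equal n(n+1)/2 = 45.)
Step 4: Test statistic W = min(W+, W-) = 9.
Step 5: Ties in |d|, so use the tie-corrected normal approximation.
        E[W] = n(n+1)/4 = 9*10/4 = 22.5.
        Tie groups: |d|=5 (t=3); sum(t^3 - t) = 24.
        Var[W] = n(n+1)(2n+1)/24 - sum(t^3-t)/48 = 1710/24 - 24/48 = 70.75.
        z = (W - E[W]) / sqrt(Var[W]) = (9 - 22.5) / 8.4113 = -1.6050.
        Two-sided p = 2*Phi(z) = 0.108497.
Step 6: alpha = 0.05. fail to reject H0.

W+ = 36, W- = 9, W = min = 9, p = 0.108497, fail to reject H0.


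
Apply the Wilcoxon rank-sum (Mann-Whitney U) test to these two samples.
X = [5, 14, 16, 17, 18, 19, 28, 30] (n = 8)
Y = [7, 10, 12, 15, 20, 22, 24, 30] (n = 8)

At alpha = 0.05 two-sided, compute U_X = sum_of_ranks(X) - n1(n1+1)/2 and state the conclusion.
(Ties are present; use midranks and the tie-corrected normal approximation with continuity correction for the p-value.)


Step 1: Combine and sort all 16 observations; assign midranks.
sorted (value, group): (5,X), (7,Y), (10,Y), (12,Y), (14,X), (15,Y), (16,X), (17,X), (18,X), (19,X), (20,Y), (22,Y), (24,Y), (28,X), (30,X), (30,Y)
ranks: 5->1, 7->2, 10->3, 12->4, 14->5, 15->6, 16->7, 17->8, 18->9, 19->10, 20->11, 22->12, 24->13, 28->14, 30->15.5, 30->15.5
Step 2: Rank sum for X: R1 = 1 + 5 + 7 + 8 + 9 + 10 + 14 + 15.5 = 69.5.
Step 3: U_X = R1 - n1(n1+1)/2 = 69.5 - 8*9/2 = 69.5 - 36 = 33.5.
       U_Y = n1*n2 - U_X = 64 - 33.5 = 30.5.
Step 4: Ties are present, so use the tie-corrected normal approximation (with continuity correction) for the p-value.
Step 5: p-value = 0.916298; compare to alpha = 0.05. fail to reject H0.

U_X = 33.5, p = 0.916298, fail to reject H0 at alpha = 0.05.


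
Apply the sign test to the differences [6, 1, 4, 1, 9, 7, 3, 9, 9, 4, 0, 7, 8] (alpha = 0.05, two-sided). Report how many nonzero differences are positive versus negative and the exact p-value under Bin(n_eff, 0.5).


Step 1: Discard zero differences. Original n = 13; n_eff = number of nonzero differences = 12.
Nonzero differences (with sign): +6, +1, +4, +1, +9, +7, +3, +9, +9, +4, +7, +8
Step 2: Count signs: positive = 12, negative = 0.
Step 3: Under H0: P(positive) = 0.5, so the number of positives S ~ Bin(12, 0.5).
Step 4: Two-sided exact p-value = sum of Bin(12,0.5) probabilities at or below the observed probability = 0.000488.
Step 5: alpha = 0.05. reject H0.

n_eff = 12, pos = 12, neg = 0, p = 0.000488, reject H0.


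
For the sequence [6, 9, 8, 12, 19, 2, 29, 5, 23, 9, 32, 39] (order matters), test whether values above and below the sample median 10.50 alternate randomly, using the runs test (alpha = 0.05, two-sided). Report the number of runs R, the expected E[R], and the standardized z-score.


Step 1: Compute median = 10.50; label A = above, B = below.
Labels in order: BBBAABABABAA  (n_A = 6, n_B = 6)
Step 2: Count runs R = 8.
Step 3: Under H0 (random ordering), E[R] = 2*n_A*n_B/(n_A+n_B) + 1 = 2*6*6/12 + 1 = 7.0000.
        Var[R] = 2*n_A*n_B*(2*n_A*n_B - n_A - n_B) / ((n_A+n_B)^2 * (n_A+n_B-1)) = 4320/1584 = 2.7273.
        SD[R] = 1.6514.
Step 4: Continuity-corrected z = (R - 0.5 - E[R]) / SD[R] = (8 - 0.5 - 7.0000) / 1.6514 = 0.3028.
Step 5: Two-sided p-value via normal approximation = 2*(1 - Phi(|z|)) = 0.762069.
Step 6: alpha = 0.05. fail to reject H0.

R = 8, z = 0.3028, p = 0.762069, fail to reject H0.


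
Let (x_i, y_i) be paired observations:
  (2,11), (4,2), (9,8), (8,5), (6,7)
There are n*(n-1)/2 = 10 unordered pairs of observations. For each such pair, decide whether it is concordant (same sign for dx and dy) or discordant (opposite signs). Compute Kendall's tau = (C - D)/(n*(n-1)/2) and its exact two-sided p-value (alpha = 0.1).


Step 1: Enumerate the 10 unordered pairs (i,j) with i<j and classify each by sign(x_j-x_i) * sign(y_j-y_i).
  (1,2):dx=+2,dy=-9->D; (1,3):dx=+7,dy=-3->D; (1,4):dx=+6,dy=-6->D; (1,5):dx=+4,dy=-4->D
  (2,3):dx=+5,dy=+6->C; (2,4):dx=+4,dy=+3->C; (2,5):dx=+2,dy=+5->C; (3,4):dx=-1,dy=-3->C
  (3,5):dx=-3,dy=-1->C; (4,5):dx=-2,dy=+2->D
Step 2: C = 5, D = 5, total pairs = 10.
Step 3: tau = (C - D)/(n(n-1)/2) = (5 - 5)/10 = 0.000000.
Step 4: Exact two-sided p-value (enumerate n! = 120 permutations of y under H0): p = 1.000000.
Step 5: alpha = 0.1. fail to reject H0.

tau_b = 0.0000 (C=5, D=5), p = 1.000000, fail to reject H0.


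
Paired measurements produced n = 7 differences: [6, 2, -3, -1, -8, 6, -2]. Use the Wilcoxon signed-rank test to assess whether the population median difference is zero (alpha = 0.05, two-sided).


Step 1: Drop any zero differences (none here) and take |d_i|.
|d| = [6, 2, 3, 1, 8, 6, 2]
Step 2: Midrank |d_i| (ties get averaged ranks).
ranks: |6|->5.5, |2|->2.5, |3|->4, |1|->1, |8|->7, |6|->5.5, |2|->2.5
Step 3: Attach original signs; sum ranks with positive sign and with negative sign.
W+ = 5.5 + 2.5 + 5.5 = 13.5
W- = 4 + 1 + 7 + 2.5 = 14.5
(Check: W+ + W- = 28 should equal n(n+1)/2 = 28.)
Step 4: Test statistic W = min(W+, W-) = 13.5.
Step 5: Ties in |d|, so use the tie-corrected normal approximation.
        E[W] = n(n+1)/4 = 7*8/4 = 14.
        Tie groups: |d|=2 (t=2), |d|=6 (t=2); sum(t^3 - t) = 12.
        Var[W] = n(n+1)(2n+1)/24 - sum(t^3-t)/48 = 840/24 - 12/48 = 34.75.
        z = (W - E[W]) / sqrt(Var[W]) = (13.5 - 14) / 5.8949 = -0.0848.
        Two-sided p = 2*Phi(z) = 0.932405.
Step 6: alpha = 0.05. fail to reject H0.

W+ = 13.5, W- = 14.5, W = min = 13.5, p = 0.932405, fail to reject H0.


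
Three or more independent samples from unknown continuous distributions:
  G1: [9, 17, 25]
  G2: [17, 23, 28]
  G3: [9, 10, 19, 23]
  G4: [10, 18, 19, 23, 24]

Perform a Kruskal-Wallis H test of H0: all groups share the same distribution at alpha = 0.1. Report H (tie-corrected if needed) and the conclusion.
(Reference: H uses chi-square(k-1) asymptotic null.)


Step 1: Combine all N = 15 observations and assign midranks.
sorted (value, group, rank): (9,G1,1.5), (9,G3,1.5), (10,G3,3.5), (10,G4,3.5), (17,G1,5.5), (17,G2,5.5), (18,G4,7), (19,G3,8.5), (19,G4,8.5), (23,G2,11), (23,G3,11), (23,G4,11), (24,G4,13), (25,G1,14), (28,G2,15)
Step 2: Sum ranks within each group.
R_1 = 21 (n_1 = 3)
R_2 = 31.5 (n_2 = 3)
R_3 = 24.5 (n_3 = 4)
R_4 = 43 (n_4 = 5)
Step 3: H = 12/(N(N+1)) * sum(R_i^2/n_i) - 3(N+1)
     = 12/(15*16) * (21^2/3 + 31.5^2/3 + 24.5^2/4 + 43^2/5) - 3*16
     = 0.050000 * 997.612 - 48
     = 1.880625.
Step 4: Ties present; correction factor C = 1 - 48/(15^3 - 15) = 0.985714. Corrected H = 1.880625 / 0.985714 = 1.907880.
Step 5: Under H0, H ~ chi^2(3); p-value = 0.591745.
Step 6: alpha = 0.1. fail to reject H0.

H = 1.9079, df = 3, p = 0.591745, fail to reject H0.


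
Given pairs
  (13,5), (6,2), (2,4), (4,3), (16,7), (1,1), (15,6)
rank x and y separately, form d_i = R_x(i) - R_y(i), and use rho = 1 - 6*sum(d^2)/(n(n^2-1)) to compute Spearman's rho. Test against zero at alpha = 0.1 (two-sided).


Step 1: Rank x and y separately (midranks; no ties here).
rank(x): 13->5, 6->4, 2->2, 4->3, 16->7, 1->1, 15->6
rank(y): 5->5, 2->2, 4->4, 3->3, 7->7, 1->1, 6->6
Step 2: d_i = R_x(i) - R_y(i); compute d_i^2.
  (5-5)^2=0, (4-2)^2=4, (2-4)^2=4, (3-3)^2=0, (7-7)^2=0, (1-1)^2=0, (6-6)^2=0
sum(d^2) = 8.
Step 3: rho = 1 - 6*8 / (7*(7^2 - 1)) = 1 - 48/336 = 0.857143.
Step 4: Under H0, t = rho * sqrt((n-2)/(1-rho^2)) = 3.7210 ~ t(5).
Step 5: Two-sided p-value from the t-distribution with 5 df = 0.013697.
Step 6: alpha = 0.1. reject H0.

rho = 0.8571, p = 0.013697, reject H0 at alpha = 0.1.


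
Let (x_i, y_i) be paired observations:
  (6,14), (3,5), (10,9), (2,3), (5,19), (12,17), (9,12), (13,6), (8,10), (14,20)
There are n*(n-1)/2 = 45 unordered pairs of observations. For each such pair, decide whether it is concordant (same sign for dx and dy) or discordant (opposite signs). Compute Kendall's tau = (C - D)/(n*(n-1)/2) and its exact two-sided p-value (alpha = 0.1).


Step 1: Enumerate the 45 unordered pairs (i,j) with i<j and classify each by sign(x_j-x_i) * sign(y_j-y_i).
  (1,2):dx=-3,dy=-9->C; (1,3):dx=+4,dy=-5->D; (1,4):dx=-4,dy=-11->C; (1,5):dx=-1,dy=+5->D
  (1,6):dx=+6,dy=+3->C; (1,7):dx=+3,dy=-2->D; (1,8):dx=+7,dy=-8->D; (1,9):dx=+2,dy=-4->D
  (1,10):dx=+8,dy=+6->C; (2,3):dx=+7,dy=+4->C; (2,4):dx=-1,dy=-2->C; (2,5):dx=+2,dy=+14->C
  (2,6):dx=+9,dy=+12->C; (2,7):dx=+6,dy=+7->C; (2,8):dx=+10,dy=+1->C; (2,9):dx=+5,dy=+5->C
  (2,10):dx=+11,dy=+15->C; (3,4):dx=-8,dy=-6->C; (3,5):dx=-5,dy=+10->D; (3,6):dx=+2,dy=+8->C
  (3,7):dx=-1,dy=+3->D; (3,8):dx=+3,dy=-3->D; (3,9):dx=-2,dy=+1->D; (3,10):dx=+4,dy=+11->C
  (4,5):dx=+3,dy=+16->C; (4,6):dx=+10,dy=+14->C; (4,7):dx=+7,dy=+9->C; (4,8):dx=+11,dy=+3->C
  (4,9):dx=+6,dy=+7->C; (4,10):dx=+12,dy=+17->C; (5,6):dx=+7,dy=-2->D; (5,7):dx=+4,dy=-7->D
  (5,8):dx=+8,dy=-13->D; (5,9):dx=+3,dy=-9->D; (5,10):dx=+9,dy=+1->C; (6,7):dx=-3,dy=-5->C
  (6,8):dx=+1,dy=-11->D; (6,9):dx=-4,dy=-7->C; (6,10):dx=+2,dy=+3->C; (7,8):dx=+4,dy=-6->D
  (7,9):dx=-1,dy=-2->C; (7,10):dx=+5,dy=+8->C; (8,9):dx=-5,dy=+4->D; (8,10):dx=+1,dy=+14->C
  (9,10):dx=+6,dy=+10->C
Step 2: C = 29, D = 16, total pairs = 45.
Step 3: tau = (C - D)/(n(n-1)/2) = (29 - 16)/45 = 0.288889.
Step 4: Exact two-sided p-value (enumerate n! = 3628800 permutations of y under H0): p = 0.291248.
Step 5: alpha = 0.1. fail to reject H0.

tau_b = 0.2889 (C=29, D=16), p = 0.291248, fail to reject H0.


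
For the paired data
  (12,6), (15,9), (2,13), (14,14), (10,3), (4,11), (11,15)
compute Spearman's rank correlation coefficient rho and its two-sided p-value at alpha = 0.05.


Step 1: Rank x and y separately (midranks; no ties here).
rank(x): 12->5, 15->7, 2->1, 14->6, 10->3, 4->2, 11->4
rank(y): 6->2, 9->3, 13->5, 14->6, 3->1, 11->4, 15->7
Step 2: d_i = R_x(i) - R_y(i); compute d_i^2.
  (5-2)^2=9, (7-3)^2=16, (1-5)^2=16, (6-6)^2=0, (3-1)^2=4, (2-4)^2=4, (4-7)^2=9
sum(d^2) = 58.
Step 3: rho = 1 - 6*58 / (7*(7^2 - 1)) = 1 - 348/336 = -0.035714.
Step 4: Under H0, t = rho * sqrt((n-2)/(1-rho^2)) = -0.0799 ~ t(5).
Step 5: Two-sided p-value from the t-distribution with 5 df = 0.939408.
Step 6: alpha = 0.05. fail to reject H0.

rho = -0.0357, p = 0.939408, fail to reject H0 at alpha = 0.05.


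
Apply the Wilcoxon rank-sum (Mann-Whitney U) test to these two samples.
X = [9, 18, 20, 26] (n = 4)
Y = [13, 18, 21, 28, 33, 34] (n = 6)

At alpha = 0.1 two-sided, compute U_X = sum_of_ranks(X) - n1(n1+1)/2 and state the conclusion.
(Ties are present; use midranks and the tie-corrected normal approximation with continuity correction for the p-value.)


Step 1: Combine and sort all 10 observations; assign midranks.
sorted (value, group): (9,X), (13,Y), (18,X), (18,Y), (20,X), (21,Y), (26,X), (28,Y), (33,Y), (34,Y)
ranks: 9->1, 13->2, 18->3.5, 18->3.5, 20->5, 21->6, 26->7, 28->8, 33->9, 34->10
Step 2: Rank sum for X: R1 = 1 + 3.5 + 5 + 7 = 16.5.
Step 3: U_X = R1 - n1(n1+1)/2 = 16.5 - 4*5/2 = 16.5 - 10 = 6.5.
       U_Y = n1*n2 - U_X = 24 - 6.5 = 17.5.
Step 4: Ties are present, so use the tie-corrected normal approximation (with continuity correction) for the p-value.
Step 5: p-value = 0.284958; compare to alpha = 0.1. fail to reject H0.

U_X = 6.5, p = 0.284958, fail to reject H0 at alpha = 0.1.


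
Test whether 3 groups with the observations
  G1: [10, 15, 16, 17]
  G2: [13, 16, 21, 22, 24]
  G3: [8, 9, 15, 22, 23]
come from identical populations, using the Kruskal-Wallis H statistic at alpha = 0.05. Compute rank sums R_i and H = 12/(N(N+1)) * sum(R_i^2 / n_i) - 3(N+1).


Step 1: Combine all N = 14 observations and assign midranks.
sorted (value, group, rank): (8,G3,1), (9,G3,2), (10,G1,3), (13,G2,4), (15,G1,5.5), (15,G3,5.5), (16,G1,7.5), (16,G2,7.5), (17,G1,9), (21,G2,10), (22,G2,11.5), (22,G3,11.5), (23,G3,13), (24,G2,14)
Step 2: Sum ranks within each group.
R_1 = 25 (n_1 = 4)
R_2 = 47 (n_2 = 5)
R_3 = 33 (n_3 = 5)
Step 3: H = 12/(N(N+1)) * sum(R_i^2/n_i) - 3(N+1)
     = 12/(14*15) * (25^2/4 + 47^2/5 + 33^2/5) - 3*15
     = 0.057143 * 815.85 - 45
     = 1.620000.
Step 4: Ties present; correction factor C = 1 - 18/(14^3 - 14) = 0.993407. Corrected H = 1.620000 / 0.993407 = 1.630752.
Step 5: Under H0, H ~ chi^2(2); p-value = 0.442473.
Step 6: alpha = 0.05. fail to reject H0.

H = 1.6308, df = 2, p = 0.442473, fail to reject H0.


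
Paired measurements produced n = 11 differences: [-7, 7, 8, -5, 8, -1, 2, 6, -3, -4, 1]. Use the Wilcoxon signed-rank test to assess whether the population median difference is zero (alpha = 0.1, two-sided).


Step 1: Drop any zero differences (none here) and take |d_i|.
|d| = [7, 7, 8, 5, 8, 1, 2, 6, 3, 4, 1]
Step 2: Midrank |d_i| (ties get averaged ranks).
ranks: |7|->8.5, |7|->8.5, |8|->10.5, |5|->6, |8|->10.5, |1|->1.5, |2|->3, |6|->7, |3|->4, |4|->5, |1|->1.5
Step 3: Attach original signs; sum ranks with positive sign and with negative sign.
W+ = 8.5 + 10.5 + 10.5 + 3 + 7 + 1.5 = 41
W- = 8.5 + 6 + 1.5 + 4 + 5 = 25
(Check: W+ + W- = 66 should equal n(n+1)/2 = 66.)
Step 4: Test statistic W = min(W+, W-) = 25.
Step 5: Ties in |d|, so use the tie-corrected normal approximation.
        E[W] = n(n+1)/4 = 11*12/4 = 33.
        Tie groups: |d|=1 (t=2), |d|=7 (t=2), |d|=8 (t=2); sum(t^3 - t) = 18.
        Var[W] = n(n+1)(2n+1)/24 - sum(t^3-t)/48 = 3036/24 - 18/48 = 126.125.
        z = (W - E[W]) / sqrt(Var[W]) = (25 - 33) / 11.2305 = -0.7123.
        Two-sided p = 2*Phi(z) = 0.476252.
Step 6: alpha = 0.1. fail to reject H0.

W+ = 41, W- = 25, W = min = 25, p = 0.476252, fail to reject H0.


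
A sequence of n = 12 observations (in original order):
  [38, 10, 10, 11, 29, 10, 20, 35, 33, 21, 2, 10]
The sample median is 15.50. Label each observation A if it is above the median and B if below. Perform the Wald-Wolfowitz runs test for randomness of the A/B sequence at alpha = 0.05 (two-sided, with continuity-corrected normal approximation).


Step 1: Compute median = 15.50; label A = above, B = below.
Labels in order: ABBBABAAAABB  (n_A = 6, n_B = 6)
Step 2: Count runs R = 6.
Step 3: Under H0 (random ordering), E[R] = 2*n_A*n_B/(n_A+n_B) + 1 = 2*6*6/12 + 1 = 7.0000.
        Var[R] = 2*n_A*n_B*(2*n_A*n_B - n_A - n_B) / ((n_A+n_B)^2 * (n_A+n_B-1)) = 4320/1584 = 2.7273.
        SD[R] = 1.6514.
Step 4: Continuity-corrected z = (R + 0.5 - E[R]) / SD[R] = (6 + 0.5 - 7.0000) / 1.6514 = -0.3028.
Step 5: Two-sided p-value via normal approximation = 2*(1 - Phi(|z|)) = 0.762069.
Step 6: alpha = 0.05. fail to reject H0.

R = 6, z = -0.3028, p = 0.762069, fail to reject H0.


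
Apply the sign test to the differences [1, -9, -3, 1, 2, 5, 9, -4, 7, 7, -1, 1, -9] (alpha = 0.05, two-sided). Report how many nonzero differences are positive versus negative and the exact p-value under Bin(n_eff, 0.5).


Step 1: Discard zero differences. Original n = 13; n_eff = number of nonzero differences = 13.
Nonzero differences (with sign): +1, -9, -3, +1, +2, +5, +9, -4, +7, +7, -1, +1, -9
Step 2: Count signs: positive = 8, negative = 5.
Step 3: Under H0: P(positive) = 0.5, so the number of positives S ~ Bin(13, 0.5).
Step 4: Two-sided exact p-value = sum of Bin(13,0.5) probabilities at or below the observed probability = 0.581055.
Step 5: alpha = 0.05. fail to reject H0.

n_eff = 13, pos = 8, neg = 5, p = 0.581055, fail to reject H0.


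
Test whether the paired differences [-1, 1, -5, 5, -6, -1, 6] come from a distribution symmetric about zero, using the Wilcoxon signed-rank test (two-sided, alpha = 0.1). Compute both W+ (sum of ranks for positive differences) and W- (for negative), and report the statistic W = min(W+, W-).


Step 1: Drop any zero differences (none here) and take |d_i|.
|d| = [1, 1, 5, 5, 6, 1, 6]
Step 2: Midrank |d_i| (ties get averaged ranks).
ranks: |1|->2, |1|->2, |5|->4.5, |5|->4.5, |6|->6.5, |1|->2, |6|->6.5
Step 3: Attach original signs; sum ranks with positive sign and with negative sign.
W+ = 2 + 4.5 + 6.5 = 13
W- = 2 + 4.5 + 6.5 + 2 = 15
(Check: W+ + W- = 28 should equal n(n+1)/2 = 28.)
Step 4: Test statistic W = min(W+, W-) = 13.
Step 5: Ties in |d|, so use the tie-corrected normal approximation.
        E[W] = n(n+1)/4 = 7*8/4 = 14.
        Tie groups: |d|=1 (t=3), |d|=5 (t=2), |d|=6 (t=2); sum(t^3 - t) = 36.
        Var[W] = n(n+1)(2n+1)/24 - sum(t^3-t)/48 = 840/24 - 36/48 = 34.25.
        z = (W - E[W]) / sqrt(Var[W]) = (13 - 14) / 5.8523 = -0.1709.
        Two-sided p = 2*Phi(z) = 0.864325.
Step 6: alpha = 0.1. fail to reject H0.

W+ = 13, W- = 15, W = min = 13, p = 0.864325, fail to reject H0.


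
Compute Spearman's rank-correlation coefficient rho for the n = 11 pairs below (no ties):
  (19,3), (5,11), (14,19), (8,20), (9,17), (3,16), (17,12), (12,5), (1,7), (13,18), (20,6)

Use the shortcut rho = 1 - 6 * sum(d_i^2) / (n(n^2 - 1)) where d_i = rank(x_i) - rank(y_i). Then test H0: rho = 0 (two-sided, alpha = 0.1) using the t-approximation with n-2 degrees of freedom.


Step 1: Rank x and y separately (midranks; no ties here).
rank(x): 19->10, 5->3, 14->8, 8->4, 9->5, 3->2, 17->9, 12->6, 1->1, 13->7, 20->11
rank(y): 3->1, 11->5, 19->10, 20->11, 17->8, 16->7, 12->6, 5->2, 7->4, 18->9, 6->3
Step 2: d_i = R_x(i) - R_y(i); compute d_i^2.
  (10-1)^2=81, (3-5)^2=4, (8-10)^2=4, (4-11)^2=49, (5-8)^2=9, (2-7)^2=25, (9-6)^2=9, (6-2)^2=16, (1-4)^2=9, (7-9)^2=4, (11-3)^2=64
sum(d^2) = 274.
Step 3: rho = 1 - 6*274 / (11*(11^2 - 1)) = 1 - 1644/1320 = -0.245455.
Step 4: Under H0, t = rho * sqrt((n-2)/(1-rho^2)) = -0.7596 ~ t(9).
Step 5: Two-sided p-value from the t-distribution with 9 df = 0.466922.
Step 6: alpha = 0.1. fail to reject H0.

rho = -0.2455, p = 0.466922, fail to reject H0 at alpha = 0.1.


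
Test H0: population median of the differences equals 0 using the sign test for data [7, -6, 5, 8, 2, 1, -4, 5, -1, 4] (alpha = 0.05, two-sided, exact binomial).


Step 1: Discard zero differences. Original n = 10; n_eff = number of nonzero differences = 10.
Nonzero differences (with sign): +7, -6, +5, +8, +2, +1, -4, +5, -1, +4
Step 2: Count signs: positive = 7, negative = 3.
Step 3: Under H0: P(positive) = 0.5, so the number of positives S ~ Bin(10, 0.5).
Step 4: Two-sided exact p-value = sum of Bin(10,0.5) probabilities at or below the observed probability = 0.343750.
Step 5: alpha = 0.05. fail to reject H0.

n_eff = 10, pos = 7, neg = 3, p = 0.343750, fail to reject H0.


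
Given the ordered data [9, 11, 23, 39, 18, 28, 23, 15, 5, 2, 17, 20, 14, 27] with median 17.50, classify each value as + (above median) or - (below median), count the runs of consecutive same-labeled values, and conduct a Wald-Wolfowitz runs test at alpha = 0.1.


Step 1: Compute median = 17.50; label A = above, B = below.
Labels in order: BBAAAAABBBBABA  (n_A = 7, n_B = 7)
Step 2: Count runs R = 6.
Step 3: Under H0 (random ordering), E[R] = 2*n_A*n_B/(n_A+n_B) + 1 = 2*7*7/14 + 1 = 8.0000.
        Var[R] = 2*n_A*n_B*(2*n_A*n_B - n_A - n_B) / ((n_A+n_B)^2 * (n_A+n_B-1)) = 8232/2548 = 3.2308.
        SD[R] = 1.7974.
Step 4: Continuity-corrected z = (R + 0.5 - E[R]) / SD[R] = (6 + 0.5 - 8.0000) / 1.7974 = -0.8345.
Step 5: Two-sided p-value via normal approximation = 2*(1 - Phi(|z|)) = 0.403986.
Step 6: alpha = 0.1. fail to reject H0.

R = 6, z = -0.8345, p = 0.403986, fail to reject H0.


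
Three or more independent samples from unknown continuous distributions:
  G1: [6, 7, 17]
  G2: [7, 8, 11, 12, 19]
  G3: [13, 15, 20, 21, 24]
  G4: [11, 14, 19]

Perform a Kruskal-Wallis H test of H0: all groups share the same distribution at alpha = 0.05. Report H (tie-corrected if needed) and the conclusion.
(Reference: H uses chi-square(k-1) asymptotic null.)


Step 1: Combine all N = 16 observations and assign midranks.
sorted (value, group, rank): (6,G1,1), (7,G1,2.5), (7,G2,2.5), (8,G2,4), (11,G2,5.5), (11,G4,5.5), (12,G2,7), (13,G3,8), (14,G4,9), (15,G3,10), (17,G1,11), (19,G2,12.5), (19,G4,12.5), (20,G3,14), (21,G3,15), (24,G3,16)
Step 2: Sum ranks within each group.
R_1 = 14.5 (n_1 = 3)
R_2 = 31.5 (n_2 = 5)
R_3 = 63 (n_3 = 5)
R_4 = 27 (n_4 = 3)
Step 3: H = 12/(N(N+1)) * sum(R_i^2/n_i) - 3(N+1)
     = 12/(16*17) * (14.5^2/3 + 31.5^2/5 + 63^2/5 + 27^2/3) - 3*17
     = 0.044118 * 1305.33 - 51
     = 6.588235.
Step 4: Ties present; correction factor C = 1 - 18/(16^3 - 16) = 0.995588. Corrected H = 6.588235 / 0.995588 = 6.617430.
Step 5: Under H0, H ~ chi^2(3); p-value = 0.085145.
Step 6: alpha = 0.05. fail to reject H0.

H = 6.6174, df = 3, p = 0.085145, fail to reject H0.


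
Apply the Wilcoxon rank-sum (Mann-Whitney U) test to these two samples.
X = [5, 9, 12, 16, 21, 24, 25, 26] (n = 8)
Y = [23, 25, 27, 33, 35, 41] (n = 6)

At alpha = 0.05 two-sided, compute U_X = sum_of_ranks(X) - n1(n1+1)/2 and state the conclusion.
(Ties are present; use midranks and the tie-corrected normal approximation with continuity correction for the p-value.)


Step 1: Combine and sort all 14 observations; assign midranks.
sorted (value, group): (5,X), (9,X), (12,X), (16,X), (21,X), (23,Y), (24,X), (25,X), (25,Y), (26,X), (27,Y), (33,Y), (35,Y), (41,Y)
ranks: 5->1, 9->2, 12->3, 16->4, 21->5, 23->6, 24->7, 25->8.5, 25->8.5, 26->10, 27->11, 33->12, 35->13, 41->14
Step 2: Rank sum for X: R1 = 1 + 2 + 3 + 4 + 5 + 7 + 8.5 + 10 = 40.5.
Step 3: U_X = R1 - n1(n1+1)/2 = 40.5 - 8*9/2 = 40.5 - 36 = 4.5.
       U_Y = n1*n2 - U_X = 48 - 4.5 = 43.5.
Step 4: Ties are present, so use the tie-corrected normal approximation (with continuity correction) for the p-value.
Step 5: p-value = 0.014065; compare to alpha = 0.05. reject H0.

U_X = 4.5, p = 0.014065, reject H0 at alpha = 0.05.


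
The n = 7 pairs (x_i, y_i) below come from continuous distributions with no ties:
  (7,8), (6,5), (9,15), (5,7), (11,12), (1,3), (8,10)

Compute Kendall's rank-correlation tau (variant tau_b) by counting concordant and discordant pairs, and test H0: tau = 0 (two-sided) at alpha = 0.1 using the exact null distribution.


Step 1: Enumerate the 21 unordered pairs (i,j) with i<j and classify each by sign(x_j-x_i) * sign(y_j-y_i).
  (1,2):dx=-1,dy=-3->C; (1,3):dx=+2,dy=+7->C; (1,4):dx=-2,dy=-1->C; (1,5):dx=+4,dy=+4->C
  (1,6):dx=-6,dy=-5->C; (1,7):dx=+1,dy=+2->C; (2,3):dx=+3,dy=+10->C; (2,4):dx=-1,dy=+2->D
  (2,5):dx=+5,dy=+7->C; (2,6):dx=-5,dy=-2->C; (2,7):dx=+2,dy=+5->C; (3,4):dx=-4,dy=-8->C
  (3,5):dx=+2,dy=-3->D; (3,6):dx=-8,dy=-12->C; (3,7):dx=-1,dy=-5->C; (4,5):dx=+6,dy=+5->C
  (4,6):dx=-4,dy=-4->C; (4,7):dx=+3,dy=+3->C; (5,6):dx=-10,dy=-9->C; (5,7):dx=-3,dy=-2->C
  (6,7):dx=+7,dy=+7->C
Step 2: C = 19, D = 2, total pairs = 21.
Step 3: tau = (C - D)/(n(n-1)/2) = (19 - 2)/21 = 0.809524.
Step 4: Exact two-sided p-value (enumerate n! = 5040 permutations of y under H0): p = 0.010714.
Step 5: alpha = 0.1. reject H0.

tau_b = 0.8095 (C=19, D=2), p = 0.010714, reject H0.


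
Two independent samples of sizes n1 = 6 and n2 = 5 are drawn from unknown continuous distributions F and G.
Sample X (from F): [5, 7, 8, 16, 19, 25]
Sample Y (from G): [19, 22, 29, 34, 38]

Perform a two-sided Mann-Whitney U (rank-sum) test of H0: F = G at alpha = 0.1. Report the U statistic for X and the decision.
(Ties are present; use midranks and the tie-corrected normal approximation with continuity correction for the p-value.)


Step 1: Combine and sort all 11 observations; assign midranks.
sorted (value, group): (5,X), (7,X), (8,X), (16,X), (19,X), (19,Y), (22,Y), (25,X), (29,Y), (34,Y), (38,Y)
ranks: 5->1, 7->2, 8->3, 16->4, 19->5.5, 19->5.5, 22->7, 25->8, 29->9, 34->10, 38->11
Step 2: Rank sum for X: R1 = 1 + 2 + 3 + 4 + 5.5 + 8 = 23.5.
Step 3: U_X = R1 - n1(n1+1)/2 = 23.5 - 6*7/2 = 23.5 - 21 = 2.5.
       U_Y = n1*n2 - U_X = 30 - 2.5 = 27.5.
Step 4: Ties are present, so use the tie-corrected normal approximation (with continuity correction) for the p-value.
Step 5: p-value = 0.028100; compare to alpha = 0.1. reject H0.

U_X = 2.5, p = 0.028100, reject H0 at alpha = 0.1.


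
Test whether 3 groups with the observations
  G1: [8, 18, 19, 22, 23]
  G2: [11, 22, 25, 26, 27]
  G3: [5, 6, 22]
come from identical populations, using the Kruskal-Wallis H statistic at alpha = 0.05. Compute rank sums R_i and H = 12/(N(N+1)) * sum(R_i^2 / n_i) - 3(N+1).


Step 1: Combine all N = 13 observations and assign midranks.
sorted (value, group, rank): (5,G3,1), (6,G3,2), (8,G1,3), (11,G2,4), (18,G1,5), (19,G1,6), (22,G1,8), (22,G2,8), (22,G3,8), (23,G1,10), (25,G2,11), (26,G2,12), (27,G2,13)
Step 2: Sum ranks within each group.
R_1 = 32 (n_1 = 5)
R_2 = 48 (n_2 = 5)
R_3 = 11 (n_3 = 3)
Step 3: H = 12/(N(N+1)) * sum(R_i^2/n_i) - 3(N+1)
     = 12/(13*14) * (32^2/5 + 48^2/5 + 11^2/3) - 3*14
     = 0.065934 * 705.933 - 42
     = 4.545055.
Step 4: Ties present; correction factor C = 1 - 24/(13^3 - 13) = 0.989011. Corrected H = 4.545055 / 0.989011 = 4.595556.
Step 5: Under H0, H ~ chi^2(2); p-value = 0.100482.
Step 6: alpha = 0.05. fail to reject H0.

H = 4.5956, df = 2, p = 0.100482, fail to reject H0.
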